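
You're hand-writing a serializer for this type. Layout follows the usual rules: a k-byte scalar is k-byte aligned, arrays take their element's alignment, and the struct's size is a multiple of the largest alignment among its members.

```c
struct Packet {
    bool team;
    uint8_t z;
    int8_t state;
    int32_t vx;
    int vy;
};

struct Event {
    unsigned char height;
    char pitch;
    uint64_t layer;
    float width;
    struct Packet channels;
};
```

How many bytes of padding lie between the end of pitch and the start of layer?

6

Packet: @0: team [1B, align 1] → 1; @1: z [1B, align 1] → 2; @2: state [1B, align 1] → 3; +1 pad (align 4); @4: vx [4B, align 4] → 8; @8: vy [4B, align 4] → 12; size 12, align 4
@0: height [1B, align 1] → 1
@1: pitch [1B, align 1] → 2
+6 pad (align 8)
@8: layer [8B, align 8] → 16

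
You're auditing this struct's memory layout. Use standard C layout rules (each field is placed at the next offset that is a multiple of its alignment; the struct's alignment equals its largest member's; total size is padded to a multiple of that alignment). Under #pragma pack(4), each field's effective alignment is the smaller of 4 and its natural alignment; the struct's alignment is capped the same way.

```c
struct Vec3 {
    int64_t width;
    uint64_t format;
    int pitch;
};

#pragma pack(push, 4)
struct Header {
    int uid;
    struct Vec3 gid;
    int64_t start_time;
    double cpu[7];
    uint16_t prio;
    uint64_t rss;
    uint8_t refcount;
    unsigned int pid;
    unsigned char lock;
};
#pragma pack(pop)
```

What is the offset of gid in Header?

Vec3: width at 0 (size 8, align 8) → ends 8; format at 8 (size 8, align 8) → ends 16; pitch at 16 (size 4, align 4) → ends 20; tail pad 4 to reach multiple of 8; total 24 bytes, alignment 8
uid at 0 (size 4, align 4) → ends 4
gid at 4 (size 24, align 4) → ends 28

4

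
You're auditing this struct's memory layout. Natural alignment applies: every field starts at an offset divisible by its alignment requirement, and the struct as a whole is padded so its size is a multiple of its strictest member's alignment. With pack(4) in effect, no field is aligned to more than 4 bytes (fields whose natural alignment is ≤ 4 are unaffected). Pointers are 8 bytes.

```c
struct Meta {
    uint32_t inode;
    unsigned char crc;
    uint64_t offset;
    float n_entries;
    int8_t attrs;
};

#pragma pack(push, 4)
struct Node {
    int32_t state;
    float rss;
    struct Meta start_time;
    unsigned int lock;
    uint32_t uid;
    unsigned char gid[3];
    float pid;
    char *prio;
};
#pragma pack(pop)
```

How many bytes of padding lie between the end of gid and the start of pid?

Meta: inode at 0 (size 4, align 4) → ends 4; crc at 4 (size 1, align 1) → ends 5; pad 3 to align 8 for offset; offset at 8 (size 8, align 8) → ends 16; n_entries at 16 (size 4, align 4) → ends 20; attrs at 20 (size 1, align 1) → ends 21; tail pad 3 to reach multiple of 8; total 24 bytes, alignment 8
state at 0 (size 4, align 4) → ends 4
rss at 4 (size 4, align 4) → ends 8
start_time at 8 (size 24, align 4) → ends 32
lock at 32 (size 4, align 4) → ends 36
uid at 36 (size 4, align 4) → ends 40
gid at 40 (size 3, align 1) → ends 43
pad 1 to align 4 for pid
pid at 44 (size 4, align 4) → ends 48

1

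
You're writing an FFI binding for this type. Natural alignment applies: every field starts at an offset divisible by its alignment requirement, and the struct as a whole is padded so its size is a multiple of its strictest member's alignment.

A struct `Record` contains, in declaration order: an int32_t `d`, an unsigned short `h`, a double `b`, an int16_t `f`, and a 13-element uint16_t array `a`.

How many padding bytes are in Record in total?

@0: d [4B, align 4] → 4
@4: h [2B, align 2] → 6
+2 pad (align 8)
@8: b [8B, align 8] → 16
@16: f [2B, align 2] → 18
@18: a [26B, align 2] → 44
+4 tail pad (align 8)
size 48, align 8
data bytes 42, size 48 → padding 6

6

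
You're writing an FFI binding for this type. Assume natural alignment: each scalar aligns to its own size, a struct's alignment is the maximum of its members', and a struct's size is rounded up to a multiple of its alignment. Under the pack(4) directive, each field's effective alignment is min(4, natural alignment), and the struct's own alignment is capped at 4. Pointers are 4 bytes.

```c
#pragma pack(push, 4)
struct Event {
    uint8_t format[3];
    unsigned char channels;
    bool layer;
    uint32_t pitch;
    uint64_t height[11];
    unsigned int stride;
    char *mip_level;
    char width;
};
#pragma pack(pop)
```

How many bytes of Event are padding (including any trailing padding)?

6

format at 0 (size 3, align 1) → ends 3
channels at 3 (size 1, align 1) → ends 4
layer at 4 (size 1, align 1) → ends 5
pad 3 to align 4 for pitch
pitch at 8 (size 4, align 4) → ends 12
height at 12 (size 88, align 4) → ends 100
stride at 100 (size 4, align 4) → ends 104
mip_level at 104 (size 4, align 4) → ends 108
width at 108 (size 1, align 1) → ends 109
tail pad 3 to reach multiple of 4
total 112 bytes, alignment 4
data bytes 106, size 112 → padding 6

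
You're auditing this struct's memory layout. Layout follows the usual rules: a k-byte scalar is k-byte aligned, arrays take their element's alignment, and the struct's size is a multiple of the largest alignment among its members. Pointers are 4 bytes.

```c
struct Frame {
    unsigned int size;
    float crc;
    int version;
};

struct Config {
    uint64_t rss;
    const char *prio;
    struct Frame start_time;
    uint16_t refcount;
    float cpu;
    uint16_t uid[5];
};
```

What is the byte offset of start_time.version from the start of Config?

20

Frame: 0..4  size  (4B, 4-aligned); 4..8  crc  (4B, 4-aligned); 8..12  version  (4B, 4-aligned); sizeof = 12, alignof = 4
0..8  rss  (8B, 8-aligned)
8..12  prio  (4B, 4-aligned)
12..24  start_time  (12B, 4-aligned)
within Frame: version at 8
12 + 8 = 20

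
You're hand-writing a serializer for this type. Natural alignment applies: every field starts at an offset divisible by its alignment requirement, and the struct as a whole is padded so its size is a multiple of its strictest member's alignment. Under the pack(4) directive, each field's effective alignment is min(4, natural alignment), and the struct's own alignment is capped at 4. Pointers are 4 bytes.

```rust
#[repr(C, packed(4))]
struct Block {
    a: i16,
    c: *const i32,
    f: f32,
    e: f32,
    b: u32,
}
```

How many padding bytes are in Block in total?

2

0..2  a  (2B, 2-aligned)
2..4  -- padding (2B)
4..8  c  (4B, 4-aligned)
8..12  f  (4B, 4-aligned)
12..16  e  (4B, 4-aligned)
16..20  b  (4B, 4-aligned)
sizeof = 20, alignof = 4
data bytes 18, size 20 → padding 2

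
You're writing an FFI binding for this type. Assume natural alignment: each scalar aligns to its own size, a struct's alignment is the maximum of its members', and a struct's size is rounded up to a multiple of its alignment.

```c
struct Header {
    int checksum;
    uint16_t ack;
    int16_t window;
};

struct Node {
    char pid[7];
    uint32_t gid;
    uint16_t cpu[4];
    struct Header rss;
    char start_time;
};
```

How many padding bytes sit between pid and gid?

1

Header: 0..4  checksum  (4B, 4-aligned); 4..6  ack  (2B, 2-aligned); 6..8  window  (2B, 2-aligned); sizeof = 8, alignof = 4
0..7  pid  (7B, 1-aligned)
7..8  -- padding (1B)
8..12  gid  (4B, 4-aligned)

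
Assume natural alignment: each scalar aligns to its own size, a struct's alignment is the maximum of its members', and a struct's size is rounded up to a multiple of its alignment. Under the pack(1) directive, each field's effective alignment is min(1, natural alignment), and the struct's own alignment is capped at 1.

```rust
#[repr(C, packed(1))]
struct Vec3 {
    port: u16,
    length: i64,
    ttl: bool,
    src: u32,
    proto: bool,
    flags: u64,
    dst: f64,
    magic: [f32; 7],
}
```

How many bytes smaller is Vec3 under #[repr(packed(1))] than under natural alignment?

20

natural layout:
  @0: port [2B, align 2] → 2
  +6 pad (align 8)
  @8: length [8B, align 8] → 16
  @16: ttl [1B, align 1] → 17
  +3 pad (align 4)
  @20: src [4B, align 4] → 24
  @24: proto [1B, align 1] → 25
  +7 pad (align 8)
  @32: flags [8B, align 8] → 40
  @40: dst [8B, align 8] → 48
  @48: magic [28B, align 4] → 76
  +4 tail pad (align 8)
  size 80, align 8
packed(1) layout:
  @0: port [2B, align 1] → 2
  @2: length [8B, align 1] → 10
  @10: ttl [1B, align 1] → 11
  @11: src [4B, align 1] → 15
  @15: proto [1B, align 1] → 16
  @16: flags [8B, align 1] → 24
  @24: dst [8B, align 1] → 32
  @32: magic [28B, align 1] → 60
  size 60, align 1
80 − 60 = 20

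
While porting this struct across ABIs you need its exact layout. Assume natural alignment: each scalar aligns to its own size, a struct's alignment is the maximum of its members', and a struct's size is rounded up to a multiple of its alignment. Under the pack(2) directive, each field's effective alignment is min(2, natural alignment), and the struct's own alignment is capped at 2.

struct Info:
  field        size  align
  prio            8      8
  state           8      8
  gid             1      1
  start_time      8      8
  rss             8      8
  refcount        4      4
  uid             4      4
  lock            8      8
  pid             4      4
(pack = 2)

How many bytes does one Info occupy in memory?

54

@0: prio [8B, align 2] → 8
@8: state [8B, align 2] → 16
@16: gid [1B, align 1] → 17
+1 pad (align 2)
@18: start_time [8B, align 2] → 26
@26: rss [8B, align 2] → 34
@34: refcount [4B, align 2] → 38
@38: uid [4B, align 2] → 42
@42: lock [8B, align 2] → 50
@50: pid [4B, align 2] → 54
size 54, align 2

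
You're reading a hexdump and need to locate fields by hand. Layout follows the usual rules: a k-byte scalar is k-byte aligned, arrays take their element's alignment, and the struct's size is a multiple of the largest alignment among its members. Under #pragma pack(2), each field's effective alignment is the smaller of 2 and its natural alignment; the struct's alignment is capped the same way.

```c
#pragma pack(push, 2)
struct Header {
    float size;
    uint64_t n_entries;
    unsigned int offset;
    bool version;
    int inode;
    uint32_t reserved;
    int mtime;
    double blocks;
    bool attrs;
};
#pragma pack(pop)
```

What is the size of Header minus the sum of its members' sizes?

2

0..4  size  (4B, 2-aligned)
4..12  n_entries  (8B, 2-aligned)
12..16  offset  (4B, 2-aligned)
16..17  version  (1B, 1-aligned)
17..18  -- padding (1B)
18..22  inode  (4B, 2-aligned)
22..26  reserved  (4B, 2-aligned)
26..30  mtime  (4B, 2-aligned)
30..38  blocks  (8B, 2-aligned)
38..39  attrs  (1B, 1-aligned)
39..40  -- tail padding (1B)
sizeof = 40, alignof = 2
data bytes 38, size 40 → padding 2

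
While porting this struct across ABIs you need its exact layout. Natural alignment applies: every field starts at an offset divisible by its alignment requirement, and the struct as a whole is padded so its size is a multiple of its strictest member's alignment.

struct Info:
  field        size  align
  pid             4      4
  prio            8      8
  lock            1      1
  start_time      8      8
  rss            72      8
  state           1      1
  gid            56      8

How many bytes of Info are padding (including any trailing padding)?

18

@0: pid [4B, align 4] → 4
+4 pad (align 8)
@8: prio [8B, align 8] → 16
@16: lock [1B, align 1] → 17
+7 pad (align 8)
@24: start_time [8B, align 8] → 32
@32: rss [72B, align 8] → 104
@104: state [1B, align 1] → 105
+7 pad (align 8)
@112: gid [56B, align 8] → 168
size 168, align 8
data bytes 150, size 168 → padding 18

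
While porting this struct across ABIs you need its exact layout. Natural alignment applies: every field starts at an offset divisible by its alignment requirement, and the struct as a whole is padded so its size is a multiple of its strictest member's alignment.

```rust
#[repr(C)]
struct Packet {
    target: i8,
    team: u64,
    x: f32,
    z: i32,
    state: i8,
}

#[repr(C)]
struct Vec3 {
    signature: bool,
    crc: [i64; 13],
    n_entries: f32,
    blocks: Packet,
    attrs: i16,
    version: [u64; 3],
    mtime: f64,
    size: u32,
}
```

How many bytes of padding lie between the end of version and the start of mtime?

0

Packet: target at 0 (size 1, align 1) → ends 1; pad 7 to align 8 for team; team at 8 (size 8, align 8) → ends 16; x at 16 (size 4, align 4) → ends 20; z at 20 (size 4, align 4) → ends 24; state at 24 (size 1, align 1) → ends 25; tail pad 7 to reach multiple of 8; total 32 bytes, alignment 8
signature at 0 (size 1, align 1) → ends 1
pad 7 to align 8 for crc
crc at 8 (size 104, align 8) → ends 112
n_entries at 112 (size 4, align 4) → ends 116
pad 4 to align 8 for blocks
blocks at 120 (size 32, align 8) → ends 152
attrs at 152 (size 2, align 2) → ends 154
pad 6 to align 8 for version
version at 160 (size 24, align 8) → ends 184
mtime at 184 (size 8, align 8) → ends 192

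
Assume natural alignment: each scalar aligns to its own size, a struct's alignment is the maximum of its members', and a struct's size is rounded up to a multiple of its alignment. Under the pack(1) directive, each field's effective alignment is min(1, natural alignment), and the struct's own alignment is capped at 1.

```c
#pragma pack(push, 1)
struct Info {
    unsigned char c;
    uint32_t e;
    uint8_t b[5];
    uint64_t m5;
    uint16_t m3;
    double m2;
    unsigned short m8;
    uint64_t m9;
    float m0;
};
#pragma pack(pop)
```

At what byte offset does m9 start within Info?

@0: c [1B, align 1] → 1
@1: e [4B, align 1] → 5
@5: b [5B, align 1] → 10
@10: m5 [8B, align 1] → 18
@18: m3 [2B, align 1] → 20
@20: m2 [8B, align 1] → 28
@28: m8 [2B, align 1] → 30
@30: m9 [8B, align 1] → 38

30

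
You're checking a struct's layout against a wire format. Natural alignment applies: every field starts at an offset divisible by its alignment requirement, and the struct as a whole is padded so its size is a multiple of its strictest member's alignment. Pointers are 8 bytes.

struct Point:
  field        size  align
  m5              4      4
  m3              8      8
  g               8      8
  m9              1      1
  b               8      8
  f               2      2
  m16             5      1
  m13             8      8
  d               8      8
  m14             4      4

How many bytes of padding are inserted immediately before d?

0

m5 at 0 (size 4, align 4) → ends 4
pad 4 to align 8 for m3
m3 at 8 (size 8, align 8) → ends 16
g at 16 (size 8, align 8) → ends 24
m9 at 24 (size 1, align 1) → ends 25
pad 7 to align 8 for b
b at 32 (size 8, align 8) → ends 40
f at 40 (size 2, align 2) → ends 42
m16 at 42 (size 5, align 1) → ends 47
pad 1 to align 8 for m13
m13 at 48 (size 8, align 8) → ends 56
d at 56 (size 8, align 8) → ends 64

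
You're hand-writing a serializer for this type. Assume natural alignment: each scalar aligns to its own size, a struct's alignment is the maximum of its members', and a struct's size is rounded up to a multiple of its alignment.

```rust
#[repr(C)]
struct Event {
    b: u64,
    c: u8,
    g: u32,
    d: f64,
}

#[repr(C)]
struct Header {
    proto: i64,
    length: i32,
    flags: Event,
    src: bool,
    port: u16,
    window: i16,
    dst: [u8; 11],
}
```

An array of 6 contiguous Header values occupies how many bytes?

Event: b at 0 (size 8, align 8) → ends 8; c at 8 (size 1, align 1) → ends 9; pad 3 to align 4 for g; g at 12 (size 4, align 4) → ends 16; d at 16 (size 8, align 8) → ends 24; total 24 bytes, alignment 8
proto at 0 (size 8, align 8) → ends 8
length at 8 (size 4, align 4) → ends 12
pad 4 to align 8 for flags
flags at 16 (size 24, align 8) → ends 40
src at 40 (size 1, align 1) → ends 41
pad 1 to align 2 for port
port at 42 (size 2, align 2) → ends 44
window at 44 (size 2, align 2) → ends 46
dst at 46 (size 11, align 1) → ends 57
tail pad 7 to reach multiple of 8
total 64 bytes, alignment 8
array of 6: 6 × 64 = 384

384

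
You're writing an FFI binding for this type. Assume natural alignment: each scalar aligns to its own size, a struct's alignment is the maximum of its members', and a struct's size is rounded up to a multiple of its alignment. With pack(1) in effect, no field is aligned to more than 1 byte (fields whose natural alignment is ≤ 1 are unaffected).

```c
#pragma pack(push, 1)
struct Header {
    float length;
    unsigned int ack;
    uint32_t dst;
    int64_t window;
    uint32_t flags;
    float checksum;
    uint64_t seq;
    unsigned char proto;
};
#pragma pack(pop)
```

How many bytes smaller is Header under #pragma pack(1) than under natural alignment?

11

natural layout:
  @0: length [4B, align 4] → 4
  @4: ack [4B, align 4] → 8
  @8: dst [4B, align 4] → 12
  +4 pad (align 8)
  @16: window [8B, align 8] → 24
  @24: flags [4B, align 4] → 28
  @28: checksum [4B, align 4] → 32
  @32: seq [8B, align 8] → 40
  @40: proto [1B, align 1] → 41
  +7 tail pad (align 8)
  size 48, align 8
packed(1) layout:
  @0: length [4B, align 1] → 4
  @4: ack [4B, align 1] → 8
  @8: dst [4B, align 1] → 12
  @12: window [8B, align 1] → 20
  @20: flags [4B, align 1] → 24
  @24: checksum [4B, align 1] → 28
  @28: seq [8B, align 1] → 36
  @36: proto [1B, align 1] → 37
  size 37, align 1
48 − 37 = 11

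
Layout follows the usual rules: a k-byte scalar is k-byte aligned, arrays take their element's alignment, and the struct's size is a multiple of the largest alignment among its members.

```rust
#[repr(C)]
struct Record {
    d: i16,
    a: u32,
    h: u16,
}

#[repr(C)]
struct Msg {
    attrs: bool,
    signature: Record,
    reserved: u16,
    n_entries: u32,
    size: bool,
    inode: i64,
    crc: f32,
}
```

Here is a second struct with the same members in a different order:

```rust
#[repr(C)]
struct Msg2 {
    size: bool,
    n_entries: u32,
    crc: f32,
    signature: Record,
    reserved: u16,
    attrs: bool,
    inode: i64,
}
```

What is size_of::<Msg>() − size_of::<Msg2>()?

8

Record: d at 0 (size 2, align 2) → ends 2; pad 2 to align 4 for a; a at 4 (size 4, align 4) → ends 8; h at 8 (size 2, align 2) → ends 10; tail pad 2 to reach multiple of 4; total 12 bytes, alignment 4
attrs at 0 (size 1, align 1) → ends 1
pad 3 to align 4 for signature
signature at 4 (size 12, align 4) → ends 16
reserved at 16 (size 2, align 2) → ends 18
pad 2 to align 4 for n_entries
n_entries at 20 (size 4, align 4) → ends 24
size at 24 (size 1, align 1) → ends 25
pad 7 to align 8 for inode
inode at 32 (size 8, align 8) → ends 40
crc at 40 (size 4, align 4) → ends 44
tail pad 4 to reach multiple of 8
total 48 bytes, alignment 8
— Msg2 —
size at 0 (size 1, align 1) → ends 1
pad 3 to align 4 for n_entries
n_entries at 4 (size 4, align 4) → ends 8
crc at 8 (size 4, align 4) → ends 12
signature at 12 (size 12, align 4) → ends 24
reserved at 24 (size 2, align 2) → ends 26
attrs at 26 (size 1, align 1) → ends 27
pad 5 to align 8 for inode
inode at 32 (size 8, align 8) → ends 40
total 40 bytes, alignment 8
48 − 40 = 8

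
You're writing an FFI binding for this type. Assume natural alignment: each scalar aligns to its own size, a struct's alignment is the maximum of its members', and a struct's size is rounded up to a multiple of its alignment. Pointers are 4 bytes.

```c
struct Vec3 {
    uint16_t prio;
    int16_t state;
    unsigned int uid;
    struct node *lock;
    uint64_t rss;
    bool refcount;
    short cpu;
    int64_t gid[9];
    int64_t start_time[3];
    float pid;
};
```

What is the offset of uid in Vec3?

@0: prio [2B, align 2] → 2
@2: state [2B, align 2] → 4
@4: uid [4B, align 4] → 8

4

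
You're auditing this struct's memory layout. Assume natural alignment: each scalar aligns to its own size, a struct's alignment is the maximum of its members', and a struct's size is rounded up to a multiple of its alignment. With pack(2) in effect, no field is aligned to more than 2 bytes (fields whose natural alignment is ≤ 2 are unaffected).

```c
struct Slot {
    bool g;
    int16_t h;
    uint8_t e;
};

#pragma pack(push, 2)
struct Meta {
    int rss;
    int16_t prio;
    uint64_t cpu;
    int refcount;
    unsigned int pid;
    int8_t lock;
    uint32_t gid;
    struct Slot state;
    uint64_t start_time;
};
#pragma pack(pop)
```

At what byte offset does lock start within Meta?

Slot: g at 0 (size 1, align 1) → ends 1; pad 1 to align 2 for h; h at 2 (size 2, align 2) → ends 4; e at 4 (size 1, align 1) → ends 5; tail pad 1 to reach multiple of 2; total 6 bytes, alignment 2
rss at 0 (size 4, align 2) → ends 4
prio at 4 (size 2, align 2) → ends 6
cpu at 6 (size 8, align 2) → ends 14
refcount at 14 (size 4, align 2) → ends 18
pid at 18 (size 4, align 2) → ends 22
lock at 22 (size 1, align 1) → ends 23

22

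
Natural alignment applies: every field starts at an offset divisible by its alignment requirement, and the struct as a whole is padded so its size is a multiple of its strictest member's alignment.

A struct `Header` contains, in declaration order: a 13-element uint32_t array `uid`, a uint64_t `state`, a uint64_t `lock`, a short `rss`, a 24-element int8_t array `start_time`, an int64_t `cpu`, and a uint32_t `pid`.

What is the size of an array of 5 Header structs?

0..52  uid  (52B, 4-aligned)
52..56  -- padding (4B)
56..64  state  (8B, 8-aligned)
64..72  lock  (8B, 8-aligned)
72..74  rss  (2B, 2-aligned)
74..98  start_time  (24B, 1-aligned)
98..104  -- padding (6B)
104..112  cpu  (8B, 8-aligned)
112..116  pid  (4B, 4-aligned)
116..120  -- tail padding (4B)
sizeof = 120, alignof = 8
array of 5: 5 × 120 = 600

600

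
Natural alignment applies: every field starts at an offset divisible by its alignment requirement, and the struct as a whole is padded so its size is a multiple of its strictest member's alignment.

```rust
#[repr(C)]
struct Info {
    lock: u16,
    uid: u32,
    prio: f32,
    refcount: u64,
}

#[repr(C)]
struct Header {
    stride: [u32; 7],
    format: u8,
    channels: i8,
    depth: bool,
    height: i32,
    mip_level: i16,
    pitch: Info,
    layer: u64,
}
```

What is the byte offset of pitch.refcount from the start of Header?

56

Info: lock at 0 (size 2, align 2) → ends 2; pad 2 to align 4 for uid; uid at 4 (size 4, align 4) → ends 8; prio at 8 (size 4, align 4) → ends 12; pad 4 to align 8 for refcount; refcount at 16 (size 8, align 8) → ends 24; total 24 bytes, alignment 8
stride at 0 (size 28, align 4) → ends 28
format at 28 (size 1, align 1) → ends 29
channels at 29 (size 1, align 1) → ends 30
depth at 30 (size 1, align 1) → ends 31
pad 1 to align 4 for height
height at 32 (size 4, align 4) → ends 36
mip_level at 36 (size 2, align 2) → ends 38
pad 2 to align 8 for pitch
pitch at 40 (size 24, align 8) → ends 64
within Info: refcount at 16
40 + 16 = 56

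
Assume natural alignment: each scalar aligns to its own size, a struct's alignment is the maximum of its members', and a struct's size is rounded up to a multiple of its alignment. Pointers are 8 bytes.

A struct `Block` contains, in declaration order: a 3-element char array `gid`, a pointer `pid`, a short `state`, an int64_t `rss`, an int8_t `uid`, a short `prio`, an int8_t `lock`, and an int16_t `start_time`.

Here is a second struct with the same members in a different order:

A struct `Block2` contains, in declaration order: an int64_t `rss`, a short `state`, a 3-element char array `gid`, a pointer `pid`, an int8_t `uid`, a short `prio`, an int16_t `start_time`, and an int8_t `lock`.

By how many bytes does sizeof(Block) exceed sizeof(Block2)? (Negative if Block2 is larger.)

8

gid at 0 (size 3, align 1) → ends 3
pad 5 to align 8 for pid
pid at 8 (size 8, align 8) → ends 16
state at 16 (size 2, align 2) → ends 18
pad 6 to align 8 for rss
rss at 24 (size 8, align 8) → ends 32
uid at 32 (size 1, align 1) → ends 33
pad 1 to align 2 for prio
prio at 34 (size 2, align 2) → ends 36
lock at 36 (size 1, align 1) → ends 37
pad 1 to align 2 for start_time
start_time at 38 (size 2, align 2) → ends 40
total 40 bytes, alignment 8
— Block2 —
rss at 0 (size 8, align 8) → ends 8
state at 8 (size 2, align 2) → ends 10
gid at 10 (size 3, align 1) → ends 13
pad 3 to align 8 for pid
pid at 16 (size 8, align 8) → ends 24
uid at 24 (size 1, align 1) → ends 25
pad 1 to align 2 for prio
prio at 26 (size 2, align 2) → ends 28
start_time at 28 (size 2, align 2) → ends 30
lock at 30 (size 1, align 1) → ends 31
tail pad 1 to reach multiple of 8
total 32 bytes, alignment 8
40 − 32 = 8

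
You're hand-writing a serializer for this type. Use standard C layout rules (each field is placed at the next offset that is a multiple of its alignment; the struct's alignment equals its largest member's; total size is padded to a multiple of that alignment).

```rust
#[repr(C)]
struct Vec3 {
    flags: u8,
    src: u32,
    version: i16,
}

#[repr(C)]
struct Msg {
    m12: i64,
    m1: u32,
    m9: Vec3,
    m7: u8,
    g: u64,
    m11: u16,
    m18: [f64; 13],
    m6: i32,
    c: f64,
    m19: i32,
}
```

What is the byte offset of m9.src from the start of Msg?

Vec3: 0..1  flags  (1B, 1-aligned); 1..4  -- padding (3B); 4..8  src  (4B, 4-aligned); 8..10  version  (2B, 2-aligned); 10..12  -- tail padding (2B); sizeof = 12, alignof = 4
0..8  m12  (8B, 8-aligned)
8..12  m1  (4B, 4-aligned)
12..24  m9  (12B, 4-aligned)
within Vec3: src at 4
12 + 4 = 16

16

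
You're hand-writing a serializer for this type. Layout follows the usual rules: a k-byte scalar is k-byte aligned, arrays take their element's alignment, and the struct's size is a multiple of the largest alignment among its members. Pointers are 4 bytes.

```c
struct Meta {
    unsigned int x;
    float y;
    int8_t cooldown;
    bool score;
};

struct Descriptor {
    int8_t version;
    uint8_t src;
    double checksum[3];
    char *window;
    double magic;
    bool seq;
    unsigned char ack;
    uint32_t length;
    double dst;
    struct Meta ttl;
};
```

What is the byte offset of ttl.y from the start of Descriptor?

68

Meta: 0..4  x  (4B, 4-aligned); 4..8  y  (4B, 4-aligned); 8..9  cooldown  (1B, 1-aligned); 9..10  score  (1B, 1-aligned); 10..12  -- tail padding (2B); sizeof = 12, alignof = 4
0..1  version  (1B, 1-aligned)
1..2  src  (1B, 1-aligned)
2..8  -- padding (6B)
8..32  checksum  (24B, 8-aligned)
32..36  window  (4B, 4-aligned)
36..40  -- padding (4B)
40..48  magic  (8B, 8-aligned)
48..49  seq  (1B, 1-aligned)
49..50  ack  (1B, 1-aligned)
50..52  -- padding (2B)
52..56  length  (4B, 4-aligned)
56..64  dst  (8B, 8-aligned)
64..76  ttl  (12B, 4-aligned)
within Meta: y at 4
64 + 4 = 68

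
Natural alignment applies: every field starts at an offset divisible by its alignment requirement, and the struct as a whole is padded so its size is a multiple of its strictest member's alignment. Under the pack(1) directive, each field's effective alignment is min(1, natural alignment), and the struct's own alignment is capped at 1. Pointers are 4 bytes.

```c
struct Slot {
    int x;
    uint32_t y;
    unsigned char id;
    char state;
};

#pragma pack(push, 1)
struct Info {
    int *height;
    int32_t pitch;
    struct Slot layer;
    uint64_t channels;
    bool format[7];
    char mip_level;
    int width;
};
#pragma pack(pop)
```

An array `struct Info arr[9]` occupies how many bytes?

360

Slot: x at 0 (size 4, align 4) → ends 4; y at 4 (size 4, align 4) → ends 8; id at 8 (size 1, align 1) → ends 9; state at 9 (size 1, align 1) → ends 10; tail pad 2 to reach multiple of 4; total 12 bytes, alignment 4
height at 0 (size 4, align 1) → ends 4
pitch at 4 (size 4, align 1) → ends 8
layer at 8 (size 12, align 1) → ends 20
channels at 20 (size 8, align 1) → ends 28
format at 28 (size 7, align 1) → ends 35
mip_level at 35 (size 1, align 1) → ends 36
width at 36 (size 4, align 1) → ends 40
total 40 bytes, alignment 1
array of 9: 9 × 40 = 360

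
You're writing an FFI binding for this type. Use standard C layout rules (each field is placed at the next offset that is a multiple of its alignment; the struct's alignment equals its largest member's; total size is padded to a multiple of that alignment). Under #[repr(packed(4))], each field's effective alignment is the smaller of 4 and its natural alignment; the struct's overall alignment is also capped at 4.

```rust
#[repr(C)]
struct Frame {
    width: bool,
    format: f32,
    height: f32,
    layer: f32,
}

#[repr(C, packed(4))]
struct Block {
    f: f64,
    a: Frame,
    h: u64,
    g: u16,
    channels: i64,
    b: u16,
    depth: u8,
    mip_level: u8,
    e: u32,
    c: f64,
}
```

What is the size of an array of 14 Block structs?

Frame: width at 0 (size 1, align 1) → ends 1; pad 3 to align 4 for format; format at 4 (size 4, align 4) → ends 8; height at 8 (size 4, align 4) → ends 12; layer at 12 (size 4, align 4) → ends 16; total 16 bytes, alignment 4
f at 0 (size 8, align 4) → ends 8
a at 8 (size 16, align 4) → ends 24
h at 24 (size 8, align 4) → ends 32
g at 32 (size 2, align 2) → ends 34
pad 2 to align 4 for channels
channels at 36 (size 8, align 4) → ends 44
b at 44 (size 2, align 2) → ends 46
depth at 46 (size 1, align 1) → ends 47
mip_level at 47 (size 1, align 1) → ends 48
e at 48 (size 4, align 4) → ends 52
c at 52 (size 8, align 4) → ends 60
total 60 bytes, alignment 4
array of 14: 14 × 60 = 840

840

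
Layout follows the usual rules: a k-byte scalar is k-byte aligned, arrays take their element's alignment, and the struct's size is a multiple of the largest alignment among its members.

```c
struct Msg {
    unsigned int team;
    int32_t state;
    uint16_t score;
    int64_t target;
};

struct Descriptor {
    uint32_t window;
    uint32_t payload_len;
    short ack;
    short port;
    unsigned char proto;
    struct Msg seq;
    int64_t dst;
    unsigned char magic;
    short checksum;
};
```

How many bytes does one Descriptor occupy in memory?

Msg: @0: team [4B, align 4] → 4; @4: state [4B, align 4] → 8; @8: score [2B, align 2] → 10; +6 pad (align 8); @16: target [8B, align 8] → 24; size 24, align 8
@0: window [4B, align 4] → 4
@4: payload_len [4B, align 4] → 8
@8: ack [2B, align 2] → 10
@10: port [2B, align 2] → 12
@12: proto [1B, align 1] → 13
+3 pad (align 8)
@16: seq [24B, align 8] → 40
@40: dst [8B, align 8] → 48
@48: magic [1B, align 1] → 49
+1 pad (align 2)
@50: checksum [2B, align 2] → 52
+4 tail pad (align 8)
size 56, align 8

56 bytes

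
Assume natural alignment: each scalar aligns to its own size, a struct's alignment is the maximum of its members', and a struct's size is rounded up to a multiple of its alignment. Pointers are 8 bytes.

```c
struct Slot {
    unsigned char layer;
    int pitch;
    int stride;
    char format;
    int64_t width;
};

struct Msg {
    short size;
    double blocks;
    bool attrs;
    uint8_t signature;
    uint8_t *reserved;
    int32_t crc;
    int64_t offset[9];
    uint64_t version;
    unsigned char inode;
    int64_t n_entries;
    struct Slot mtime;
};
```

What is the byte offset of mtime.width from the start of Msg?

152

Slot: @0: layer [1B, align 1] → 1; +3 pad (align 4); @4: pitch [4B, align 4] → 8; @8: stride [4B, align 4] → 12; @12: format [1B, align 1] → 13; +3 pad (align 8); @16: width [8B, align 8] → 24; size 24, align 8
@0: size [2B, align 2] → 2
+6 pad (align 8)
@8: blocks [8B, align 8] → 16
@16: attrs [1B, align 1] → 17
@17: signature [1B, align 1] → 18
+6 pad (align 8)
@24: reserved [8B, align 8] → 32
@32: crc [4B, align 4] → 36
+4 pad (align 8)
@40: offset [72B, align 8] → 112
@112: version [8B, align 8] → 120
@120: inode [1B, align 1] → 121
+7 pad (align 8)
@128: n_entries [8B, align 8] → 136
@136: mtime [24B, align 8] → 160
within Slot: width at 16
136 + 16 = 152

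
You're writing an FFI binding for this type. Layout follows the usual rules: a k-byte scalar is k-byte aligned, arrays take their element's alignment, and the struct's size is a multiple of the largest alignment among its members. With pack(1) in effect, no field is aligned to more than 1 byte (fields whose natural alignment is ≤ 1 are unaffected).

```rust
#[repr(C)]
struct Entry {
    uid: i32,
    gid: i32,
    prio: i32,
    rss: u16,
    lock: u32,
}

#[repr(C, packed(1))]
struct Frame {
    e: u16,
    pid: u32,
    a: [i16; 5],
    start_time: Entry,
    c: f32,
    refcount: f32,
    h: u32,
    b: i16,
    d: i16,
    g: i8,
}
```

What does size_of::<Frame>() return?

Entry: @0: uid [4B, align 4] → 4; @4: gid [4B, align 4] → 8; @8: prio [4B, align 4] → 12; @12: rss [2B, align 2] → 14; +2 pad (align 4); @16: lock [4B, align 4] → 20; size 20, align 4
@0: e [2B, align 1] → 2
@2: pid [4B, align 1] → 6
@6: a [10B, align 1] → 16
@16: start_time [20B, align 1] → 36
@36: c [4B, align 1] → 40
@40: refcount [4B, align 1] → 44
@44: h [4B, align 1] → 48
@48: b [2B, align 1] → 50
@50: d [2B, align 1] → 52
@52: g [1B, align 1] → 53
size 53, align 1

53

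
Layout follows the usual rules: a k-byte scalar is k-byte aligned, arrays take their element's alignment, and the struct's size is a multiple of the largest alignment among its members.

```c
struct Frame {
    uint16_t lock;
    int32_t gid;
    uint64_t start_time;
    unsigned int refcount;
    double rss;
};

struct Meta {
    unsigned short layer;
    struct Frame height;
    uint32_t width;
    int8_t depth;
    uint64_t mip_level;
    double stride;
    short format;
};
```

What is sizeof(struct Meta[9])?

Frame: @0: lock [2B, align 2] → 2; +2 pad (align 4); @4: gid [4B, align 4] → 8; @8: start_time [8B, align 8] → 16; @16: refcount [4B, align 4] → 20; +4 pad (align 8); @24: rss [8B, align 8] → 32; size 32, align 8
@0: layer [2B, align 2] → 2
+6 pad (align 8)
@8: height [32B, align 8] → 40
@40: width [4B, align 4] → 44
@44: depth [1B, align 1] → 45
+3 pad (align 8)
@48: mip_level [8B, align 8] → 56
@56: stride [8B, align 8] → 64
@64: format [2B, align 2] → 66
+6 tail pad (align 8)
size 72, align 8
array of 9: 9 × 72 = 648

648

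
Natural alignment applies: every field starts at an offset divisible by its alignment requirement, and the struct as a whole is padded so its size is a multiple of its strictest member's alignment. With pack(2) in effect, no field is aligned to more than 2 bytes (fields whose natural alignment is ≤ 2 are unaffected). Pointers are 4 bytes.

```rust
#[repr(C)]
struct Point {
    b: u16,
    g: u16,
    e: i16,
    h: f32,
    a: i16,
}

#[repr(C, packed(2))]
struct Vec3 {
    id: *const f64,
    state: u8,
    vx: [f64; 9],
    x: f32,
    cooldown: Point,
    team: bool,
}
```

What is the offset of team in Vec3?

Point: b at 0 (size 2, align 2) → ends 2; g at 2 (size 2, align 2) → ends 4; e at 4 (size 2, align 2) → ends 6; pad 2 to align 4 for h; h at 8 (size 4, align 4) → ends 12; a at 12 (size 2, align 2) → ends 14; tail pad 2 to reach multiple of 4; total 16 bytes, alignment 4
id at 0 (size 4, align 2) → ends 4
state at 4 (size 1, align 1) → ends 5
pad 1 to align 2 for vx
vx at 6 (size 72, align 2) → ends 78
x at 78 (size 4, align 2) → ends 82
cooldown at 82 (size 16, align 2) → ends 98
team at 98 (size 1, align 1) → ends 99

98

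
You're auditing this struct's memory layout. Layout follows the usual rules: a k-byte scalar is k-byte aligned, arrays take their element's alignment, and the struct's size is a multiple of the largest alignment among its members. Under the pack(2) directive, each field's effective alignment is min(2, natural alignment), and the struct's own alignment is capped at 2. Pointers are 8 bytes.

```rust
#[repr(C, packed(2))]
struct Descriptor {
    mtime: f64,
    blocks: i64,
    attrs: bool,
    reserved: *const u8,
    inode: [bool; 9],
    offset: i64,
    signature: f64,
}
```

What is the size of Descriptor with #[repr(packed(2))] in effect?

0..8  mtime  (8B, 2-aligned)
8..16  blocks  (8B, 2-aligned)
16..17  attrs  (1B, 1-aligned)
17..18  -- padding (1B)
18..26  reserved  (8B, 2-aligned)
26..35  inode  (9B, 1-aligned)
35..36  -- padding (1B)
36..44  offset  (8B, 2-aligned)
44..52  signature  (8B, 2-aligned)
sizeof = 52, alignof = 2

52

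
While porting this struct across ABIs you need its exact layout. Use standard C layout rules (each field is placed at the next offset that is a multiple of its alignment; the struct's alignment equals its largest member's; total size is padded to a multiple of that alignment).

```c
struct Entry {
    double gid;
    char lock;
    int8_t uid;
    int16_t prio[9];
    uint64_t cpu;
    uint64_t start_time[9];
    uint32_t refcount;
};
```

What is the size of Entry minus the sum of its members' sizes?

8

gid at 0 (size 8, align 8) → ends 8
lock at 8 (size 1, align 1) → ends 9
uid at 9 (size 1, align 1) → ends 10
prio at 10 (size 18, align 2) → ends 28
pad 4 to align 8 for cpu
cpu at 32 (size 8, align 8) → ends 40
start_time at 40 (size 72, align 8) → ends 112
refcount at 112 (size 4, align 4) → ends 116
tail pad 4 to reach multiple of 8
total 120 bytes, alignment 8
data bytes 112, size 120 → padding 8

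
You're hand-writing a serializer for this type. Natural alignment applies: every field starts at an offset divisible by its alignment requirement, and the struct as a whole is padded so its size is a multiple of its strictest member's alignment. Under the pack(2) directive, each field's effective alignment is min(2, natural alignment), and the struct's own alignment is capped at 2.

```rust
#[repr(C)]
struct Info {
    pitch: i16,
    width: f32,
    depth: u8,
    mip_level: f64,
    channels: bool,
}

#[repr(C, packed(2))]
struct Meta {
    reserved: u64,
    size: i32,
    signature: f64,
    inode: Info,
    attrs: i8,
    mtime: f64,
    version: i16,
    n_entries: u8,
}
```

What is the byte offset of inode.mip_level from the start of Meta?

36

Info: @0: pitch [2B, align 2] → 2; +2 pad (align 4); @4: width [4B, align 4] → 8; @8: depth [1B, align 1] → 9; +7 pad (align 8); @16: mip_level [8B, align 8] → 24; @24: channels [1B, align 1] → 25; +7 tail pad (align 8); size 32, align 8
@0: reserved [8B, align 2] → 8
@8: size [4B, align 2] → 12
@12: signature [8B, align 2] → 20
@20: inode [32B, align 2] → 52
within Info: mip_level at 16
20 + 16 = 36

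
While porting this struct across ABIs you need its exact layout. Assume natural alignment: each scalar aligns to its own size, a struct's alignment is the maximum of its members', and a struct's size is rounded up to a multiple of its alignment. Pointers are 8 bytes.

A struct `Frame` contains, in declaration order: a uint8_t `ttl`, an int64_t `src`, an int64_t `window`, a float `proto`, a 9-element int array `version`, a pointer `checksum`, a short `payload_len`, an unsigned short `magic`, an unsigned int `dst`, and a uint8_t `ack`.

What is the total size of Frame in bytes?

0..1  ttl  (1B, 1-aligned)
1..8  -- padding (7B)
8..16  src  (8B, 8-aligned)
16..24  window  (8B, 8-aligned)
24..28  proto  (4B, 4-aligned)
28..64  version  (36B, 4-aligned)
64..72  checksum  (8B, 8-aligned)
72..74  payload_len  (2B, 2-aligned)
74..76  magic  (2B, 2-aligned)
76..80  dst  (4B, 4-aligned)
80..81  ack  (1B, 1-aligned)
81..88  -- tail padding (7B)
sizeof = 88, alignof = 8

88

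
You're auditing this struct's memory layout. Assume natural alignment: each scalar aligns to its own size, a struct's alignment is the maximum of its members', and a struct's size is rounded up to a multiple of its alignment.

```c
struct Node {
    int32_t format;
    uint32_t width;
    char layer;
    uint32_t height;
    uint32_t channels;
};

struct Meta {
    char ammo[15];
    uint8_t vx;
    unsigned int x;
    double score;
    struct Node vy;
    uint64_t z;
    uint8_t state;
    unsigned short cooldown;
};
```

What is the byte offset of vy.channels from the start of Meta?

Node: format at 0 (size 4, align 4) → ends 4; width at 4 (size 4, align 4) → ends 8; layer at 8 (size 1, align 1) → ends 9; pad 3 to align 4 for height; height at 12 (size 4, align 4) → ends 16; channels at 16 (size 4, align 4) → ends 20; total 20 bytes, alignment 4
ammo at 0 (size 15, align 1) → ends 15
vx at 15 (size 1, align 1) → ends 16
x at 16 (size 4, align 4) → ends 20
pad 4 to align 8 for score
score at 24 (size 8, align 8) → ends 32
vy at 32 (size 20, align 4) → ends 52
within Node: channels at 16
32 + 16 = 48

48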